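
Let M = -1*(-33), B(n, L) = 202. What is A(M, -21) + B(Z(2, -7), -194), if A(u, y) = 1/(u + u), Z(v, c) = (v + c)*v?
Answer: 13333/66 ≈ 202.02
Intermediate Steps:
Z(v, c) = v*(c + v) (Z(v, c) = (c + v)*v = v*(c + v))
M = 33
A(u, y) = 1/(2*u)
A(M, -21) + B(Z(2, -7), -194) = (½)/33 + 202 = (½)*(1/33) + 202 = 1/66 + 202 = 13333/66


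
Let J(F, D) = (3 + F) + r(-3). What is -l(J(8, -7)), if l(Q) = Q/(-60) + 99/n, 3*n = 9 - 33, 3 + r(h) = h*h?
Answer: 1519/120 ≈ 12.658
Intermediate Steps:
r(h) = -3 + h**2 (r(h) = -3 + h*h = -3 + h**2)
n = -8 (n = (9 - 33)/3 = (1/3)*(-24) = -8)
J(F, D) = 9 + F (J(F, D) = (3 + F) + (-3 + (-3)**2) = (3 + F) + (-3 + 9) = (3 + F) + 6 = 9 + F)
l(Q) = -99/8 - Q/60 (l(Q) = Q/(-60) + 99/(-8) = Q*(-1/60) + 99*(-1/8) = -Q/60 - 99/8 = -99/8 - Q/60)
-l(J(8, -7)) = -(-99/8 - (9 + 8)/60) = -(-99/8 - 1/60*17) = -(-99/8 - 17/60) = -1*(-1519/120) = 1519/120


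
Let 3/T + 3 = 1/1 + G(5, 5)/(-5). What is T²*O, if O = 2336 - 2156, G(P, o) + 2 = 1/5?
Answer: 1012500/1681 ≈ 602.32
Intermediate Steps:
G(P, o) = -9/5 (G(P, o) = -2 + 1/5 = -2 + ⅕ = -9/5)
T = -75/41 (T = 3/(-3 + (1/1 - 9/5/(-5))) = 3/(-3 + (1*1 - 9/5*(-⅕))) = 3/(-3 + (1 + 9/25)) = 3/(-3 + 34/25) = 3/(-41/25) = 3*(-25/41) = -75/41 ≈ -1.8293)
O = 180
T²*O = (-75/41)²*180 = (5625/1681)*180 = 1012500/1681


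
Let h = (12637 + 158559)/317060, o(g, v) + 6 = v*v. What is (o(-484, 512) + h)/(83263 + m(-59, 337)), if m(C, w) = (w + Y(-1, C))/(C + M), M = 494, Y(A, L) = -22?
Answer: 602573929701/191397073720 ≈ 3.1483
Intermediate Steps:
o(g, v) = -6 + v**2 (o(g, v) = -6 + v*v = -6 + v**2)
h = 42799/79265 (h = 171196*(1/317060) = 42799/79265 ≈ 0.53995)
m(C, w) = (-22 + w)/(494 + C) (m(C, w) = (w - 22)/(C + 494) = (-22 + w)/(494 + C))
(o(-484, 512) + h)/(83263 + m(-59, 337)) = ((-6 + 512**2) + 42799/79265)/(83263 + (-22 + 337)/(494 - 59)) = ((-6 + 262144) + 42799/79265)/(83263 + 315/435) = (262138 + 42799/79265)/(83263 + (1/435)*315) = 20778411369/(79265*(83263 + 21/29)) = 20778411369/(79265*(2414648/29)) = (20778411369/79265)*(29/2414648) = 602573929701/191397073720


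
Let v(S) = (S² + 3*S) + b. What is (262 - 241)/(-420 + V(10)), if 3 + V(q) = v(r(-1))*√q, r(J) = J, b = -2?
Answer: -8883/178769 + 84*√10/178769 ≈ -0.048204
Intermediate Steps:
v(S) = -2 + S² + 3*S (v(S) = (S² + 3*S) - 2 = -2 + S² + 3*S)
V(q) = -3 - 4*√q (V(q) = -3 + (-2 + (-1)² + 3*(-1))*√q = -3 + (-2 + 1 - 3)*√q = -3 - 4*√q)
(262 - 241)/(-420 + V(10)) = (262 - 241)/(-420 + (-3 - 4*√10)) = 21/(-423 - 4*√10)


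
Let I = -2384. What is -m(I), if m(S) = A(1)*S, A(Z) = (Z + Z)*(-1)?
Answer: -4768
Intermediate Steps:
A(Z) = -2*Z (A(Z) = (2*Z)*(-1) = -2*Z)
m(S) = -2*S (m(S) = (-2*1)*S = -2*S)
-m(I) = -(-2)*(-2384) = -1*4768 = -4768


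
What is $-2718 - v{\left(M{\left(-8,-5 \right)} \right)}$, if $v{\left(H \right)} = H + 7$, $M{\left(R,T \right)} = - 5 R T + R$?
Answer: $-2517$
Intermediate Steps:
$M{\left(R,T \right)} = R - 5 R T$ ($M{\left(R,T \right)} = - 5 R T + R = R - 5 R T$)
$v{\left(H \right)} = 7 + H$
$-2718 - v{\left(M{\left(-8,-5 \right)} \right)} = -2718 - \left(7 - 8 \left(1 - -25\right)\right) = -2718 - \left(7 - 8 \left(1 + 25\right)\right) = -2718 - \left(7 - 208\right) = -2718 - -201 = -2718 + 201 = -2517$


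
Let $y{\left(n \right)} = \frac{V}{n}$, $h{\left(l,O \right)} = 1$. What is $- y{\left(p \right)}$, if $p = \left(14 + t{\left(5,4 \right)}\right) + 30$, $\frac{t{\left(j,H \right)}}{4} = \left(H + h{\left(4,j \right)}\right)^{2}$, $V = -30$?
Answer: $\frac{5}{24} \approx 0.20833$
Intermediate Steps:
$t{\left(j,H \right)} = 4 \left(1 + H\right)^{2}$ ($t{\left(j,H \right)} = 4 \left(H + 1\right)^{2} = 4 \left(1 + H\right)^{2}$)
$p = 144$ ($p = \left(14 + 4 \left(1 + 4\right)^{2}\right) + 30 = \left(14 + 4 \cdot 5^{2}\right) + 30 = \left(14 + 4 \cdot 25\right) + 30 = \left(14 + 100\right) + 30 = 114 + 30 = 144$)
$y{\left(n \right)} = - \frac{30}{n}$
$- y{\left(p \right)} = - \frac{-30}{144} = \left(-1\right) \left(- \frac{5}{24}\right) = \frac{5}{24}$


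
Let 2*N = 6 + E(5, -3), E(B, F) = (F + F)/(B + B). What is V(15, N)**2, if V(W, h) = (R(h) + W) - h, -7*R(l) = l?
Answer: 173889/1225 ≈ 141.95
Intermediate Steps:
R(l) = -l/7
E(B, F) = F/B (E(B, F) = (2*F)/((2*B)) = (2*F)*(1/(2*B)) = F/B)
N = 27/10 (N = (6 - 3/5)/2 = (1/2)*(27/5) = 27/10 ≈ 2.7000)
V(W, h) = W - 8*h/7 (V(W, h) = (-h/7 + W) - h = (W - h/7) - h = W - 8*h/7)
V(15, N)**2 = (15 - 8/7*27/10)**2 = (15 - 108/35)**2 = (417/35)**2 = 173889/1225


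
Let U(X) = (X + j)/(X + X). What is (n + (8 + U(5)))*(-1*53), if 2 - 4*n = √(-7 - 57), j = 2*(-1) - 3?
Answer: -901/2 + 106*I ≈ -450.5 + 106.0*I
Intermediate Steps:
j = -5 (j = -2 - 3 = -5)
U(X) = (-5 + X)/(2*X) (U(X) = (X - 5)/(X + X) = (-5 + X)/((2*X)) = (-5 + X)*(1/(2*X)) = (-5 + X)/(2*X))
n = ½ - 2*I (n = ½ - √(-7 - 57)/4 = ½ - 2*I ≈ 0.5 - 2.0*I)
(n + (8 + U(5)))*(-1*53) = ((½ - 2*I) + (8 + (½)*(-5 + 5)/5))*(-1*53) = ((½ - 2*I) + (8 + (½)*(⅕)*0))*(-53) = ((½ - 2*I) + (8 + 0))*(-53) = ((½ - 2*I) + 8)*(-53) = (17/2 - 2*I)*(-53) = -901/2 + 106*I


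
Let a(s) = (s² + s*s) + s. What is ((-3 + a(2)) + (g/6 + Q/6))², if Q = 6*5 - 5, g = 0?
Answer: 4489/36 ≈ 124.69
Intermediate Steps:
a(s) = s + 2*s² (a(s) = (s² + s²) + s = 2*s² + s = s + 2*s²)
Q = 25 (Q = 30 - 5 = 25)
((-3 + a(2)) + (g/6 + Q/6))² = ((-3 + 2*(1 + 2*2)) + (0/6 + 25/6))² = ((-3 + 2*(1 + 4)) + (0*(⅙) + 25*(⅙)))² = ((-3 + 2*5) + (0 + 25/6))² = ((-3 + 10) + 25/6)² = (7 + 25/6)² = (67/6)² = 4489/36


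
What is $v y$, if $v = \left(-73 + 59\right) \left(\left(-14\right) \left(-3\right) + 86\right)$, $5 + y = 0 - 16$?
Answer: $37632$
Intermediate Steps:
$y = -21$ ($y = -5 + \left(0 - 16\right) = -5 - 16 = -21$)
$v = -1792$ ($v = - 14 \left(42 + 86\right) = \left(-14\right) 128 = -1792$)
$v y = \left(-1792\right) \left(-21\right) = 37632$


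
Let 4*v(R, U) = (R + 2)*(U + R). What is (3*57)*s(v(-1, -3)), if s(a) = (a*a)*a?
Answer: -171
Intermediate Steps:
v(R, U) = (2 + R)*(R + U)/4 (v(R, U) = ((R + 2)*(U + R))/4 = ((2 + R)*(R + U))/4 = (2 + R)*(R + U)/4)
s(a) = a³ (s(a) = a²*a = a³)
(3*57)*s(v(-1, -3)) = (3*57)*((½)*(-1) + (½)*(-3) + (¼)*(-1)² + (¼)*(-1)*(-3))³ = 171*(-½ - 3/2 + (¼)*1 + ¾)³ = 171*(-½ - 3/2 + ¼ + ¾)³ = 171*(-1)³ = 171*(-1) = -171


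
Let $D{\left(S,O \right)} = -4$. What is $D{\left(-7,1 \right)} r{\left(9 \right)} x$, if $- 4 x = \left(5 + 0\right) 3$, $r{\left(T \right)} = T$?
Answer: $135$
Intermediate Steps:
$x = - \frac{15}{4}$ ($x = - \frac{\left(5 + 0\right) 3}{4} = - \frac{5 \cdot 3}{4} = \left(- \frac{1}{4}\right) 15 = - \frac{15}{4} \approx -3.75$)
$D{\left(-7,1 \right)} r{\left(9 \right)} x = \left(-4\right) 9 \left(- \frac{15}{4}\right) = \left(-36\right) \left(- \frac{15}{4}\right) = 135$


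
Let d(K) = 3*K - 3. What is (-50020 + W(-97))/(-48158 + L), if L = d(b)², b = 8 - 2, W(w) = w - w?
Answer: 50020/47933 ≈ 1.0435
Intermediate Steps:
W(w) = 0
b = 6
d(K) = -3 + 3*K
L = 225 (L = (-3 + 3*6)² = (-3 + 18)² = 15² = 225)
(-50020 + W(-97))/(-48158 + L) = (-50020 + 0)/(-48158 + 225) = -50020/(-47933) = -50020*(-1/47933) = 50020/47933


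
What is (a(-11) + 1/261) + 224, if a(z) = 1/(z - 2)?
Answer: 759784/3393 ≈ 223.93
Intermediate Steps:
a(z) = 1/(-2 + z)
(a(-11) + 1/261) + 224 = (1/(-2 - 11) + 1/261) + 224 = (1/(-13) + 1/261) + 224 = (-1/13 + 1/261) + 224 = -248/3393 + 224 = 759784/3393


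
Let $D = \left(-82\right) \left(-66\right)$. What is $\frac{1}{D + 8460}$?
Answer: $\frac{1}{13872} \approx 7.2088 \cdot 10^{-5}$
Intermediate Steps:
$D = 5412$
$\frac{1}{D + 8460} = \frac{1}{5412 + 8460} = \frac{1}{13872}$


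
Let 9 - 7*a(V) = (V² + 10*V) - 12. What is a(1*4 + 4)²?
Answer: 15129/49 ≈ 308.75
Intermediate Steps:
a(V) = 3 - 10*V/7 - V²/7 (a(V) = 9/7 - ((V² + 10*V) - 12)/7 = 9/7 - (-12 + V² + 10*V)/7 = 9/7 + (12/7 - 10*V/7 - V²/7) = 3 - 10*V/7 - V²/7)
a(1*4 + 4)² = (3 - 10*(1*4 + 4)/7 - (1*4 + 4)²/7)² = (3 - 10*(4 + 4)/7 - (4 + 4)²/7)² = (3 - 10/7*8 - ⅐*8²)² = (3 - 80/7 - ⅐*64)² = (3 - 80/7 - 64/7)² = (-123/7)² = 15129/49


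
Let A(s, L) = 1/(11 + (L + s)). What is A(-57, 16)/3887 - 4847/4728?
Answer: -94202233/91888680 ≈ -1.0252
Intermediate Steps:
A(s, L) = 1/(11 + L + s)
A(-57, 16)/3887 - 4847/4728 = 1/((11 + 16 - 57)*3887) - 4847/4728 = (1/3887)/(-30) - 4847*1/4728 = -1/30*1/3887 - 4847/4728 = -1/116610 - 4847/4728 = -94202233/91888680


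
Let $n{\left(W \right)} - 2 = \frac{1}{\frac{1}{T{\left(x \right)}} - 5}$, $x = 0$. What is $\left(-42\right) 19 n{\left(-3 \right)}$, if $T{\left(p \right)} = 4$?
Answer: $-1428$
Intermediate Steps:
$n{\left(W \right)} = \frac{34}{19}$ ($n{\left(W \right)} = 2 + \frac{1}{\frac{1}{4} - 5} = 2 + \frac{1}{- \frac{19}{4}} = 2 - \frac{4}{19} = \frac{34}{19}$)
$\left(-42\right) 19 n{\left(-3 \right)} = \left(-42\right) 19 \cdot \frac{34}{19} = \left(-798\right) \frac{34}{19} = -1428$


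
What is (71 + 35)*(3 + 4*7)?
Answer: 3286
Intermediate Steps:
(71 + 35)*(3 + 4*7) = 106*(3 + 28) = 106*31 = 3286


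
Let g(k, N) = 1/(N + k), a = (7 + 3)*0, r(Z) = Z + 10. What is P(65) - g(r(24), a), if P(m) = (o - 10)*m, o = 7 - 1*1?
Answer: -8841/34 ≈ -260.03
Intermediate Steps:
o = 6 (o = 7 - 1 = 6)
r(Z) = 10 + Z
a = 0 (a = 10*0 = 0)
P(m) = -4*m (P(m) = (6 - 10)*m = -4*m)
P(65) - g(r(24), a) = -4*65 - 1/(0 + (10 + 24)) = -260 - 1/(0 + 34) = -260 - 1/34 = -8841/34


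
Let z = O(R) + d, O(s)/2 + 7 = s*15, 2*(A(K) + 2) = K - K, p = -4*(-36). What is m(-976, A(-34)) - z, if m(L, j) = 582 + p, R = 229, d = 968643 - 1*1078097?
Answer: 103324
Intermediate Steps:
p = 144
d = -109454 (d = 968643 - 1078097 = -109454)
A(K) = -2 (A(K) = -2 + (K - K)/2 = -2 + (½)*0 = -2 + 0 = -2)
m(L, j) = 726 (m(L, j) = 582 + 144 = 726)
O(s) = -14 + 30*s (O(s) = -14 + 2*(s*15) = -14 + 2*(15*s) = -14 + 30*s)
z = -102598 (z = (-14 + 30*229) - 109454 = (-14 + 6870) - 109454 = 6856 - 109454 = -102598)
m(-976, A(-34)) - z = 726 - 1*(-102598) = 726 + 102598 = 103324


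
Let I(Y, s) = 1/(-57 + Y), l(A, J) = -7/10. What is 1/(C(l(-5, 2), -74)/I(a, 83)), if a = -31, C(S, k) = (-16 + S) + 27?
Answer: -5/4532 ≈ -0.0011033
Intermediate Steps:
l(A, J) = -7/10 (l(A, J) = -7*1/10 = -7/10)
C(S, k) = 11 + S
1/(C(l(-5, 2), -74)/I(a, 83)) = 1/((11 - 7/10)/(1/(-57 - 31))) = 1/(103/(10*(1/(-88)))) = 1/(103/(10*(-1/88))) = 1/((103/10)*(-88)) = 1/(-4532/5) = -5/4532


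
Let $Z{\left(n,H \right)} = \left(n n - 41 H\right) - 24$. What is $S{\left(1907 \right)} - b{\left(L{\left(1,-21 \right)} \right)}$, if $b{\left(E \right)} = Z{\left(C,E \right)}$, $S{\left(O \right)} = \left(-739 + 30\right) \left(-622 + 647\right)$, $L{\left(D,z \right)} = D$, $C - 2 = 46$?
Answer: $-19964$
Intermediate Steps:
$C = 48$ ($C = 2 + 46 = 48$)
$S{\left(O \right)} = -17725$ ($S{\left(O \right)} = \left(-709\right) 25 = -17725$)
$Z{\left(n,H \right)} = -24 + n^{2} - 41 H$ ($Z{\left(n,H \right)} = \left(n^{2} - 41 H\right) - 24 = -24 + n^{2} - 41 H$)
$b{\left(E \right)} = 2280 - 41 E$ ($b{\left(E \right)} = -24 + 48^{2} - 41 E = -24 + 2304 - 41 E = 2280 - 41 E$)
$S{\left(1907 \right)} - b{\left(L{\left(1,-21 \right)} \right)} = -17725 - \left(2280 - 41\right) = -17725 - 2239 = -19964$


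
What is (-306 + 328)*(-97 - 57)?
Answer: -3388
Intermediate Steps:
(-306 + 328)*(-97 - 57) = 22*(-154) = -3388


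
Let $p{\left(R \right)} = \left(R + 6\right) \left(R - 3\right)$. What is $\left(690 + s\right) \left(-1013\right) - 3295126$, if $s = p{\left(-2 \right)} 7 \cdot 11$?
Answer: $-2434076$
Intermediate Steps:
$p{\left(R \right)} = \left(-3 + R\right) \left(6 + R\right)$ ($p{\left(R \right)} = \left(6 + R\right) \left(-3 + R\right) = \left(-3 + R\right) \left(6 + R\right)$)
$s = -1540$ ($s = \left(-18 + \left(-2\right)^{2} + 3 \left(-2\right)\right) 7 \cdot 11 = \left(-18 + 4 - 6\right) 7 \cdot 11 = \left(-20\right) 7 \cdot 11 = \left(-140\right) 11 = -1540$)
$\left(690 + s\right) \left(-1013\right) - 3295126 = \left(690 - 1540\right) \left(-1013\right) - 3295126 = \left(-850\right) \left(-1013\right) - 3295126 = 861050 - 3295126 = -2434076$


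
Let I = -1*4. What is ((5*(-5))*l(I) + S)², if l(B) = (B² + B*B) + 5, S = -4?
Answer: 863041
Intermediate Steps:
I = -4
l(B) = 5 + 2*B² (l(B) = (B² + B²) + 5 = 2*B² + 5 = 5 + 2*B²)
((5*(-5))*l(I) + S)² = ((5*(-5))*(5 + 2*(-4)²) - 4)² = (-25*(5 + 2*16) - 4)² = (-25*(5 + 32) - 4)² = (-25*37 - 4)² = (-925 - 4)² = (-929)² = 863041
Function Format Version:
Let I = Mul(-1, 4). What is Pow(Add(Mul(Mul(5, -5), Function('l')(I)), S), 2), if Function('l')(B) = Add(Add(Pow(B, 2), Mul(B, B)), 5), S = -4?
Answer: 863041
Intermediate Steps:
I = -4
Function('l')(B) = Add(5, Mul(2, Pow(B, 2))) (Function('l')(B) = Add(Add(Pow(B, 2), Pow(B, 2)), 5) = Add(Mul(2, Pow(B, 2)), 5) = Add(5, Mul(2, Pow(B, 2))))
Pow(Add(Mul(Mul(5, -5), Function('l')(I)), S), 2) = Pow(Add(Mul(Mul(5, -5), Add(5, Mul(2, Pow(-4, 2)))), -4), 2) = Pow(Add(Mul(-25, Add(5, Mul(2, 16))), -4), 2) = Pow(Add(Mul(-25, Add(5, 32)), -4), 2) = Pow(Add(Mul(-25, 37), -4), 2) = Pow(Add(-925, -4), 2) = Pow(-929, 2) = 863041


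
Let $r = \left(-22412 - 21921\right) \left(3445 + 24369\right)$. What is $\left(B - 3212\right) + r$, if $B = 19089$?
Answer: $-1233062185$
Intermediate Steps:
$r = -1233078062$ ($r = \left(-44333\right) 27814 = -1233078062$)
$\left(B - 3212\right) + r = \left(19089 - 3212\right) - 1233078062 = 15877 - 1233078062 = -1233062185$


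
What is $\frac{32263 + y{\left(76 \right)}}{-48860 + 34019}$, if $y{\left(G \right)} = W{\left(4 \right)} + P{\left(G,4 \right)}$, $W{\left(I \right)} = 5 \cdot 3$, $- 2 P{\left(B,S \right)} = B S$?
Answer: $- \frac{32126}{14841} \approx -2.1647$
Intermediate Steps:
$P{\left(B,S \right)} = - \frac{B S}{2}$
$W{\left(I \right)} = 15$
$y{\left(G \right)} = 15 - 2 G$ ($y{\left(G \right)} = 15 - \frac{1}{2} G 4 = 15 - 2 G$)
$\frac{32263 + y{\left(76 \right)}}{-48860 + 34019} = \frac{32263 + \left(15 - 152\right)}{-48860 + 34019} = \frac{32263 + \left(15 - 152\right)}{-14841} = \left(32263 - 137\right) \left(- \frac{1}{14841}\right) = 32126 \left(- \frac{1}{14841}\right) = - \frac{32126}{14841}$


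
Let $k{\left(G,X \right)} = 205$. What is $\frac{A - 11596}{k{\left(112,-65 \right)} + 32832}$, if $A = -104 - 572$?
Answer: $- \frac{12272}{33037} \approx -0.37146$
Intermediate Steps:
$A = -676$ ($A = -104 - 572 = -676$)
$\frac{A - 11596}{k{\left(112,-65 \right)} + 32832} = \frac{-676 - 11596}{205 + 32832} = - \frac{12272}{33037}$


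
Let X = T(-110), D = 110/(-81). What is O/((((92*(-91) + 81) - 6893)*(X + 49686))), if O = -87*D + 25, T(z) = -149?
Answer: -3865/20308584816 ≈ -1.9031e-7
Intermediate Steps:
D = -110/81 (D = 110*(-1/81) = -110/81 ≈ -1.3580)
O = 3865/27 (O = -87*(-110/81) + 25 = 3190/27 + 25 = 3865/27 ≈ 143.15)
X = -149
O/((((92*(-91) + 81) - 6893)*(X + 49686))) = 3865/(27*((((92*(-91) + 81) - 6893)*(-149 + 49686)))) = 3865/(27*((((-8372 + 81) - 6893)*49537))) = 3865/(27*(((-8291 - 6893)*49537))) = 3865/(27*((-15184*49537))) = (3865/27)/(-752169808) = (3865/27)*(-1/752169808) = -3865/20308584816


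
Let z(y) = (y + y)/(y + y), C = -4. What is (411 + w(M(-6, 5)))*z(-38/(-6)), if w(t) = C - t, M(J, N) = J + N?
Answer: 408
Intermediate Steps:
w(t) = -4 - t
z(y) = 1 (z(y) = (2*y)/((2*y)) = (2*y)*(1/(2*y)) = 1)
(411 + w(M(-6, 5)))*z(-38/(-6)) = (411 + (-4 - (-6 + 5)))*1 = (411 + (-4 - 1*(-1)))*1 = (411 + (-4 + 1))*1 = (411 - 3)*1 = 408*1 = 408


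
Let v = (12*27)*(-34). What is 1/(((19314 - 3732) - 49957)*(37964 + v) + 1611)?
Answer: -1/926335889 ≈ -1.0795e-9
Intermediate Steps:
v = -11016 (v = 324*(-34) = -11016)
1/(((19314 - 3732) - 49957)*(37964 + v) + 1611) = 1/(((19314 - 3732) - 49957)*(37964 - 11016) + 1611) = 1/((15582 - 49957)*26948 + 1611) = 1/(-34375*26948 + 1611) = 1/(-926337500 + 1611) = 1/(-926335889) = -1/926335889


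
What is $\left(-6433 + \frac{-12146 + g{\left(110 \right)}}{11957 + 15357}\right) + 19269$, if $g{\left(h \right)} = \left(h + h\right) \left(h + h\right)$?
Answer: $\frac{175319379}{13657} \approx 12837.0$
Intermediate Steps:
$g{\left(h \right)} = 4 h^{2}$ ($g{\left(h \right)} = 2 h 2 h = 4 h^{2}$)
$\left(-6433 + \frac{-12146 + g{\left(110 \right)}}{11957 + 15357}\right) + 19269 = \left(-6433 + \frac{-12146 + 4 \cdot 110^{2}}{11957 + 15357}\right) + 19269 = \left(-6433 + \frac{-12146 + 4 \cdot 12100}{27314}\right) + 19269 = \left(-6433 + \left(-12146 + 48400\right) \frac{1}{27314}\right) + 19269 = \left(-6433 + 36254 \cdot \frac{1}{27314}\right) + 19269 = \left(-6433 + \frac{18127}{13657}\right) + 19269 = - \frac{87837354}{13657} + 19269 = \frac{175319379}{13657}$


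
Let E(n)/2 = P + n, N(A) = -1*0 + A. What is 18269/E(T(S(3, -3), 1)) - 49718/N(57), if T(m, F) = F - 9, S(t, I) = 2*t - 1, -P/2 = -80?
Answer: -740681/912 ≈ -812.15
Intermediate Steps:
P = 160 (P = -2*(-80) = 160)
S(t, I) = -1 + 2*t
N(A) = A (N(A) = 0 + A = A)
T(m, F) = -9 + F
E(n) = 320 + 2*n (E(n) = 2*(160 + n) = 320 + 2*n)
18269/E(T(S(3, -3), 1)) - 49718/N(57) = 18269/(320 + 2*(-9 + 1)) - 49718/57 = 18269/(320 + 2*(-8)) - 49718*1/57 = 18269/(320 - 16) - 49718/57 = 18269/304 - 49718/57 = -740681/912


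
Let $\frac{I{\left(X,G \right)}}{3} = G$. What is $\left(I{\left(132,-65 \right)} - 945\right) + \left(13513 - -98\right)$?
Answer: $12471$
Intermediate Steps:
$I{\left(X,G \right)} = 3 G$
$\left(I{\left(132,-65 \right)} - 945\right) + \left(13513 - -98\right) = \left(3 \left(-65\right) - 945\right) + \left(13513 - -98\right) = \left(-195 - 945\right) + \left(13513 + 98\right) = -1140 + 13611 = 12471$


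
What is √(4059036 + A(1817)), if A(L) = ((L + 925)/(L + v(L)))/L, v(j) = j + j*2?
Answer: 7*√1093947975942/3634 ≈ 2014.7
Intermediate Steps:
v(j) = 3*j (v(j) = j + 2*j = 3*j)
A(L) = (925 + L)/(4*L²) (A(L) = ((L + 925)/(L + 3*L))/L = ((925 + L)/((4*L)))/L = ((925 + L)*(1/(4*L)))/L = ((925 + L)/(4*L))/L = (925 + L)/(4*L²))
√(4059036 + A(1817)) = √(4059036 + (¼)*(925 + 1817)/1817²) = √(4059036 + (¼)*(1/3301489)*2742) = √(4059036 + 1371/6602978) = √(26801725410579/6602978) = 7*√1093947975942/3634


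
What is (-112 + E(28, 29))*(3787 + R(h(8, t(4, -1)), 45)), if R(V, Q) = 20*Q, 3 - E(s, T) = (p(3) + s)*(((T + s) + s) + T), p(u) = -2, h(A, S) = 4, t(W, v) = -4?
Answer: -14403151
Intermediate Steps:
E(s, T) = 3 - (-2 + s)*(2*T + 2*s) (E(s, T) = 3 - (-2 + s)*(((T + s) + s) + T) = 3 - (-2 + s)*((T + 2*s) + T) = 3 - (-2 + s)*(2*T + 2*s))
(-112 + E(28, 29))*(3787 + R(h(8, t(4, -1)), 45)) = (-112 + (3 - 2*28**2 + 4*29 + 4*28 - 2*29*28))*(3787 + 20*45) = (-112 + (3 - 2*784 + 116 + 112 - 1624))*(3787 + 900) = (-112 + (3 - 1568 + 116 + 112 - 1624))*4687 = (-112 - 2961)*4687 = -3073*4687 = -14403151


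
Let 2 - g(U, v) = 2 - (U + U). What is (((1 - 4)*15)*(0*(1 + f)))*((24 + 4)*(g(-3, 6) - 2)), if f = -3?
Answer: 0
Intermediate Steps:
g(U, v) = 2*U (g(U, v) = 2 - (2 - (U + U)) = 2 - (2 - 2*U) = 2 + (-2 + 2*U) = 2*U)
(((1 - 4)*15)*(0*(1 + f)))*((24 + 4)*(g(-3, 6) - 2)) = (((1 - 4)*15)*(0*(1 - 3)))*((24 + 4)*(2*(-3) - 2)) = ((-3*15)*(0*(-2)))*(28*(-6 - 2)) = (-45*0)*(28*(-8)) = 0*(-224) = 0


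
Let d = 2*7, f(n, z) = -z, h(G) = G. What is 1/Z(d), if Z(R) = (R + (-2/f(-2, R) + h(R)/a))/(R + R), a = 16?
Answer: 1568/841 ≈ 1.8644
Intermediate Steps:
d = 14
Z(R) = (2/R + 17*R/16)/(2*R) (Z(R) = (R + (-2*(-1/R) + R/16))/(R + R) = (R + (-(-2)/R + R*(1/16)))/((2*R)) = (R + (2/R + R/16))*(1/(2*R)) = (2/R + 17*R/16)*(1/(2*R)) = (2/R + 17*R/16)/(2*R))
1/Z(d) = 1/(17/32 + 14⁻²) = 1/(17/32 + 1/196) = 1/(841/1568) = 1568/841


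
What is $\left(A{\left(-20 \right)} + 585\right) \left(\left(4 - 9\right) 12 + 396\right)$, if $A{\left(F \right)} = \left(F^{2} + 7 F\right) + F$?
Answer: $277200$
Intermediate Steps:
$A{\left(F \right)} = F^{2} + 8 F$
$\left(A{\left(-20 \right)} + 585\right) \left(\left(4 - 9\right) 12 + 396\right) = \left(- 20 \left(8 - 20\right) + 585\right) \left(\left(4 - 9\right) 12 + 396\right) = \left(\left(-20\right) \left(-12\right) + 585\right) \left(\left(-5\right) 12 + 396\right) = \left(240 + 585\right) \left(-60 + 396\right) = 825 \cdot 336 = 277200$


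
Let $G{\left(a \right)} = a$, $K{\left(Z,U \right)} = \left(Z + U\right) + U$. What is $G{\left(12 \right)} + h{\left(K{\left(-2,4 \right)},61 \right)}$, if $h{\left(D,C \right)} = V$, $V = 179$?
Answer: $191$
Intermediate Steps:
$K{\left(Z,U \right)} = Z + 2 U$ ($K{\left(Z,U \right)} = \left(U + Z\right) + U = Z + 2 U$)
$h{\left(D,C \right)} = 179$
$G{\left(12 \right)} + h{\left(K{\left(-2,4 \right)},61 \right)} = 12 + 179 = 191$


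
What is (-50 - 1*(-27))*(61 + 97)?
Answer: -3634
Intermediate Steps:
(-50 - 1*(-27))*(61 + 97) = (-50 + 27)*158 = -23*158 = -3634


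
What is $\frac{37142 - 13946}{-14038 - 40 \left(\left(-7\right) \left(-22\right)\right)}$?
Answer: $- \frac{11598}{10099} \approx -1.1484$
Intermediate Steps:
$\frac{37142 - 13946}{-14038 - 40 \left(\left(-7\right) \left(-22\right)\right)} = \frac{23196}{-14038 - 6160} = \frac{23196}{-20198} = 23196 \left(- \frac{1}{20198}\right) = - \frac{11598}{10099}$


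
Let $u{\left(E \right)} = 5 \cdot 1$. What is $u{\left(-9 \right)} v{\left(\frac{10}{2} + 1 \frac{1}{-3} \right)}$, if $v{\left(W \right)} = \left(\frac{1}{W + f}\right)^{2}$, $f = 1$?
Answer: $\frac{45}{289} \approx 0.15571$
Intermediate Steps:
$u{\left(E \right)} = 5$
$v{\left(W \right)} = \frac{1}{\left(1 + W\right)^{2}}$ ($v{\left(W \right)} = \left(\frac{1}{W + 1}\right)^{2} = \left(\frac{1}{1 + W}\right)^{2} = \frac{1}{\left(1 + W\right)^{2}}$)
$u{\left(-9 \right)} v{\left(\frac{10}{2} + 1 \frac{1}{-3} \right)} = \frac{5}{\left(1 + \left(\frac{10}{2} + 1 \frac{1}{-3}\right)\right)^{2}} = \frac{5}{\left(1 + \left(10 \cdot \frac{1}{2} + 1 \left(- \frac{1}{3}\right)\right)\right)^{2}} = \frac{5}{\left(1 + \left(5 - \frac{1}{3}\right)\right)^{2}} = \frac{5}{\left(1 + \frac{14}{3}\right)^{2}} = \frac{5}{\frac{289}{9}} = 5 \cdot \frac{9}{289} = \frac{45}{289}$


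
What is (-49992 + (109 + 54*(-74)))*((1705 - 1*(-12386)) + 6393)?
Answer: -1103657436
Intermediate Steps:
(-49992 + (109 + 54*(-74)))*((1705 - 1*(-12386)) + 6393) = (-49992 + (109 - 3996))*((1705 + 12386) + 6393) = (-49992 - 3887)*(14091 + 6393) = -53879*20484 = -1103657436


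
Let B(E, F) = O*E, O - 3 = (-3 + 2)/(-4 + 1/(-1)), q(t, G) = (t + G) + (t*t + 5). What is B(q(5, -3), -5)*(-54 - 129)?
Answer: -93696/5 ≈ -18739.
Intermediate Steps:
q(t, G) = 5 + G + t + t**2 (q(t, G) = (G + t) + (t**2 + 5) = (G + t) + (5 + t**2) = 5 + G + t + t**2)
O = 16/5 (O = 3 + (-3 + 2)/(-4 + 1/(-1)) = 3 - 1/(-4 - 1) = 3 - 1/(-5) = 3 - 1*(-1/5) = 3 + 1/5 = 16/5 ≈ 3.2000)
B(E, F) = 16*E/5
B(q(5, -3), -5)*(-54 - 129) = (16*(5 - 3 + 5 + 5**2)/5)*(-54 - 129) = (16*(5 - 3 + 5 + 25)/5)*(-183) = ((16/5)*32)*(-183) = (512/5)*(-183) = -93696/5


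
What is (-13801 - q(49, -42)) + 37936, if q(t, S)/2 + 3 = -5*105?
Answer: 25191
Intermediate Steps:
q(t, S) = -1056 (q(t, S) = -6 + 2*(-5*105) = -6 + 2*(-525) = -6 - 1050 = -1056)
(-13801 - q(49, -42)) + 37936 = (-13801 - 1*(-1056)) + 37936 = (-13801 + 1056) + 37936 = -12745 + 37936 = 25191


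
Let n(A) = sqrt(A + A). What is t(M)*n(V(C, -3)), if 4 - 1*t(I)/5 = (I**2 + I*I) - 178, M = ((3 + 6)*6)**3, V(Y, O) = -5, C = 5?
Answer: -247949112050*I*sqrt(10) ≈ -7.8408e+11*I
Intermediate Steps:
n(A) = sqrt(2)*sqrt(A) (n(A) = sqrt(2*A) = sqrt(2)*sqrt(A))
M = 157464 (M = (9*6)**3 = 54**3 = 157464)
t(I) = 910 - 10*I**2 (t(I) = 20 - 5*((I**2 + I*I) - 178) = 20 - 5*((I**2 + I**2) - 178) = 20 - 5*(2*I**2 - 178) = 20 - 5*(-178 + 2*I**2) = 20 + (890 - 10*I**2) = 910 - 10*I**2)
t(M)*n(V(C, -3)) = (910 - 10*157464**2)*(sqrt(2)*sqrt(-5)) = (910 - 10*24794911296)*(sqrt(2)*(I*sqrt(5))) = (910 - 247949112960)*(I*sqrt(10)) = -247949112050*I*sqrt(10)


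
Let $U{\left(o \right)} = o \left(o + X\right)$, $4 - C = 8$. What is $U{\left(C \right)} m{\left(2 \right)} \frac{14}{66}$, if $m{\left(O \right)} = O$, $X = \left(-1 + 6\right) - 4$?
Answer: $\frac{56}{11} \approx 5.0909$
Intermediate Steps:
$C = -4$ ($C = 4 - 8 = -4$)
$X = 1$ ($X = 5 - 4 = 1$)
$U{\left(o \right)} = o \left(1 + o\right)$ ($U{\left(o \right)} = o \left(o + 1\right) = o \left(1 + o\right)$)
$U{\left(C \right)} m{\left(2 \right)} \frac{14}{66} = - 4 \left(1 - 4\right) 2 \cdot \frac{14}{66} = \left(-4\right) \left(-3\right) 2 \cdot 14 \cdot \frac{1}{66} = 12 \cdot 2 \cdot \frac{7}{33} = 24 \cdot \frac{7}{33} = \frac{56}{11}$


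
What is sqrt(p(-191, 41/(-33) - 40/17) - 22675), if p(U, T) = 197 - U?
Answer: I*sqrt(22287) ≈ 149.29*I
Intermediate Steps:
sqrt(p(-191, 41/(-33) - 40/17) - 22675) = sqrt((197 - 1*(-191)) - 22675) = sqrt((197 + 191) - 22675) = sqrt(388 - 22675) = sqrt(-22287) = I*sqrt(22287)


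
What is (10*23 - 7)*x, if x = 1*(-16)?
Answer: -3568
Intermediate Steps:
x = -16
(10*23 - 7)*x = (10*23 - 7)*(-16) = (230 - 7)*(-16) = 223*(-16) = -3568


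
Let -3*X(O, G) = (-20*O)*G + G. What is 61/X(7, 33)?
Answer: 61/1529 ≈ 0.039895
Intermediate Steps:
X(O, G) = -G/3 + 20*G*O/3 (X(O, G) = -((-20*O)*G + G)/3 = -(-20*G*O + G)/3 = -(G - 20*G*O)/3 = -G/3 + 20*G*O/3)
61/X(7, 33) = 61/(((1/3)*33*(-1 + 20*7))) = 61/(((1/3)*33*(-1 + 140))) = 61/(((1/3)*33*139)) = 61/1529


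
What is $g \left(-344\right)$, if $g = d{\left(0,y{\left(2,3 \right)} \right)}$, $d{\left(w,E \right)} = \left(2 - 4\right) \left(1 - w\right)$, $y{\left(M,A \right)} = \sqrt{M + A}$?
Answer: $688$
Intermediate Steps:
$y{\left(M,A \right)} = \sqrt{A + M}$
$d{\left(w,E \right)} = -2 + 2 w$ ($d{\left(w,E \right)} = - 2 \left(1 - w\right) = -2 + 2 w$)
$g = -2$ ($g = -2 + 2 \cdot 0 = -2 + 0 = -2$)
$g \left(-344\right) = \left(-2\right) \left(-344\right) = 688$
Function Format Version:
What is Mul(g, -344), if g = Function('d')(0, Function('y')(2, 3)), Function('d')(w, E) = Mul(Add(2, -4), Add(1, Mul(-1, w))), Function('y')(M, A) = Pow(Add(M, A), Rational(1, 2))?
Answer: 688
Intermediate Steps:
Function('y')(M, A) = Pow(Add(A, M), Rational(1, 2))
Function('d')(w, E) = Add(-2, Mul(2, w)) (Function('d')(w, E) = Mul(-2, Add(1, Mul(-1, w))) = Add(-2, Mul(2, w)))
g = -2 (g = Add(-2, Mul(2, 0)) = Add(-2, 0) = -2)
Mul(g, -344) = Mul(-2, -344) = 688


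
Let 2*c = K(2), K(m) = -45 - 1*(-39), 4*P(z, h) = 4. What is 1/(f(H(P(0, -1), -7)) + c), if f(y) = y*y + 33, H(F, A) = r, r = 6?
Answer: 1/66 ≈ 0.015152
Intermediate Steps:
P(z, h) = 1 (P(z, h) = (1/4)*4 = 1)
H(F, A) = 6
K(m) = -6 (K(m) = -45 + 39 = -6)
f(y) = 33 + y**2 (f(y) = y**2 + 33 = 33 + y**2)
c = -3 (c = (1/2)*(-6) = -3)
1/(f(H(P(0, -1), -7)) + c) = 1/((33 + 6**2) - 3) = 1/((33 + 36) - 3) = 1/(69 - 3) = 1/66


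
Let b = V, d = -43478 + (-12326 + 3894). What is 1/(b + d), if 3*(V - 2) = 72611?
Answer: -3/83113 ≈ -3.6095e-5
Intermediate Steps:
V = 72617/3 (V = 2 + (⅓)*72611 = 2 + 72611/3 = 72617/3 ≈ 24206.)
d = -51910 (d = -43478 - 8432 = -51910)
b = 72617/3 ≈ 24206.
1/(b + d) = 1/(72617/3 - 51910) = 1/(-83113/3) = -3/83113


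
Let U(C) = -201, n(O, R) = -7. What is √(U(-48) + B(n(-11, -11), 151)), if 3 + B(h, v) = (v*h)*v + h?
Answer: I*√159818 ≈ 399.77*I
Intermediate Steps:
B(h, v) = -3 + h + h*v² (B(h, v) = -3 + ((v*h)*v + h) = -3 + ((h*v)*v + h) = -3 + (h*v² + h) = -3 + (h + h*v²) = -3 + h + h*v²)
√(U(-48) + B(n(-11, -11), 151)) = √(-201 + (-3 - 7 - 7*151²)) = √(-201 + (-3 - 7 - 7*22801)) = √(-201 + (-3 - 7 - 159607)) = √(-201 - 159617) = √(-159818) = I*√159818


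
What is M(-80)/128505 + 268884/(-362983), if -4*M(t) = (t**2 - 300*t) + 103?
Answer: -149283824129/186580521660 ≈ -0.80010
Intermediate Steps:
M(t) = -103/4 + 75*t - t**2/4 (M(t) = -((t**2 - 300*t) + 103)/4 = -(103 + t**2 - 300*t)/4 = -103/4 + 75*t - t**2/4)
M(-80)/128505 + 268884/(-362983) = (-103/4 + 75*(-80) - 1/4*(-80)**2)/128505 + 268884/(-362983) = (-103/4 - 6000 - 1/4*6400)*(1/128505) + 268884*(-1/362983) = (-103/4 - 6000 - 1600)*(1/128505) - 268884/362983 = -30503/4*1/128505 - 268884/362983 = -30503/514020 - 268884/362983 = -149283824129/186580521660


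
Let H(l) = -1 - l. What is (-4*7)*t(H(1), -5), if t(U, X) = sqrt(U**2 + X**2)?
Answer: -28*sqrt(29) ≈ -150.78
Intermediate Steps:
(-4*7)*t(H(1), -5) = (-4*7)*sqrt((-1 - 1*1)**2 + (-5)**2) = -28*sqrt((-1 - 1)**2 + 25) = -28*sqrt((-2)**2 + 25) = -28*sqrt(4 + 25) = -28*sqrt(29)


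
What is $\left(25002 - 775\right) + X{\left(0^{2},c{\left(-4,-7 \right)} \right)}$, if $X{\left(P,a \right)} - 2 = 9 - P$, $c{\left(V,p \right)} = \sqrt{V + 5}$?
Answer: $24238$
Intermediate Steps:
$c{\left(V,p \right)} = \sqrt{5 + V}$
$X{\left(P,a \right)} = 11 - P$ ($X{\left(P,a \right)} = 2 - \left(-9 + P\right) = 11 - P$)
$\left(25002 - 775\right) + X{\left(0^{2},c{\left(-4,-7 \right)} \right)} = \left(25002 - 775\right) + \left(11 - 0^{2}\right) = 24227 + \left(11 - 0\right) = 24227 + \left(11 + 0\right) = 24227 + 11 = 24238$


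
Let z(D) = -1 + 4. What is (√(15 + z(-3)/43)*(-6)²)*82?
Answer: 53136*√86/43 ≈ 11460.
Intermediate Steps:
z(D) = 3
(√(15 + z(-3)/43)*(-6)²)*82 = (√(15 + 3/43)*(-6)²)*82 = (√(15 + 3*(1/43))*36)*82 = (√(15 + 3/43)*36)*82 = (√(648/43)*36)*82 = ((18*√86/43)*36)*82 = (648*√86/43)*82 = 53136*√86/43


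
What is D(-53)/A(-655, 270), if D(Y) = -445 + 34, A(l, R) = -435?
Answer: 137/145 ≈ 0.94483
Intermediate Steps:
D(Y) = -411
D(-53)/A(-655, 270) = -411/(-435) = -411*(-1/435) = 137/145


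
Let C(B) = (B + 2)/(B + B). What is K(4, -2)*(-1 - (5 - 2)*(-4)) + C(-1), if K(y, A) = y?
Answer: 87/2 ≈ 43.500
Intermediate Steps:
C(B) = (2 + B)/(2*B) (C(B) = (2 + B)/((2*B)) = (2 + B)*(1/(2*B)) = (2 + B)/(2*B))
K(4, -2)*(-1 - (5 - 2)*(-4)) + C(-1) = 4*(-1 - (5 - 2)*(-4)) + (½)*(2 - 1)/(-1) = 4*(-1 - 1*3*(-4)) + (½)*(-1)*1 = 4*(-1 - 3*(-4)) - ½ = 4*(-1 + 12) - ½ = 4*11 - ½ = 44 - ½ = 87/2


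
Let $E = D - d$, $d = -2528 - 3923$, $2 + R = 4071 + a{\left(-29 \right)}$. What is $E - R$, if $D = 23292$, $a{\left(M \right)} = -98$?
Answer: $25772$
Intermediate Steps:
$R = 3971$ ($R = -2 + \left(4071 - 98\right) = -2 + 3973 = 3971$)
$d = -6451$ ($d = -2528 - 3923 = -6451$)
$E = 29743$ ($E = 23292 - -6451 = 23292 + 6451 = 29743$)
$E - R = 29743 - 3971 = 25772$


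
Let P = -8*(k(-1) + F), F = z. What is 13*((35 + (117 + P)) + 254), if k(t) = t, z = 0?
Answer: 5382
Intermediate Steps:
F = 0
P = 8 (P = -8*(-1 + 0) = -8*(-1) = 8)
13*((35 + (117 + P)) + 254) = 13*((35 + (117 + 8)) + 254) = 13*((35 + 125) + 254) = 13*(160 + 254) = 13*414 = 5382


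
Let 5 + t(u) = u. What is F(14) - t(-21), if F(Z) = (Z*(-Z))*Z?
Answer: -2718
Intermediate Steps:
t(u) = -5 + u
F(Z) = -Z³ (F(Z) = (-Z²)*Z = -Z³)
F(14) - t(-21) = -1*14³ - (-5 - 21) = -1*2744 - 1*(-26) = -2744 + 26 = -2718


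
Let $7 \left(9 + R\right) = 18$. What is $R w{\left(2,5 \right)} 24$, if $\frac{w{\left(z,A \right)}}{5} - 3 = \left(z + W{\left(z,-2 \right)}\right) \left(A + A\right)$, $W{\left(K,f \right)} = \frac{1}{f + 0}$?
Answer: $- \frac{97200}{7} \approx -13886.0$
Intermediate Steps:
$R = - \frac{45}{7}$ ($R = -9 + \frac{1}{7} \cdot 18 = -9 + \frac{18}{7} = - \frac{45}{7} \approx -6.4286$)
$W{\left(K,f \right)} = \frac{1}{f}$
$w{\left(z,A \right)} = 15 + 10 A \left(- \frac{1}{2} + z\right)$ ($w{\left(z,A \right)} = 15 + 5 \left(z + \frac{1}{-2}\right) \left(A + A\right) = 15 + 5 \left(z - \frac{1}{2}\right) 2 A = 15 + 5 \left(- \frac{1}{2} + z\right) 2 A = 15 + 5 \cdot 2 A \left(- \frac{1}{2} + z\right) = 15 + 10 A \left(- \frac{1}{2} + z\right)$)
$R w{\left(2,5 \right)} 24 = - \frac{45 \left(15 - 25 + 10 \cdot 5 \cdot 2\right)}{7} \cdot 24 = - \frac{45 \left(15 - 25 + 100\right)}{7} \cdot 24 = \left(- \frac{45}{7}\right) 90 \cdot 24 = \left(- \frac{4050}{7}\right) 24 = - \frac{97200}{7}$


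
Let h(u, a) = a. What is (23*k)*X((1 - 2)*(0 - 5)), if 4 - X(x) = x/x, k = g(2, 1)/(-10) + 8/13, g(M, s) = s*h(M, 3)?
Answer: 2829/130 ≈ 21.762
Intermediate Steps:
g(M, s) = 3*s (g(M, s) = s*3 = 3*s)
k = 41/130 (k = (3*1)/(-10) + 8/13 = 3*(-⅒) + 8*(1/13) = -3/10 + 8/13 = 41/130 ≈ 0.31538)
X(x) = 3 (X(x) = 4 - x/x = 4 - 1*1 = 4 - 1 = 3)
(23*k)*X((1 - 2)*(0 - 5)) = (23*(41/130))*3 = (943/130)*3 = 2829/130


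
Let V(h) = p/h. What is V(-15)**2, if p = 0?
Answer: 0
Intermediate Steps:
V(h) = 0 (V(h) = 0/h = 0)
V(-15)**2 = 0**2 = 0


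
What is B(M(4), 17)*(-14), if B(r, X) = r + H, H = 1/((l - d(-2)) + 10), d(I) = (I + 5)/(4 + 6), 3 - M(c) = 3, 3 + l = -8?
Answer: 140/13 ≈ 10.769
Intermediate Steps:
l = -11 (l = -3 - 8 = -11)
M(c) = 0 (M(c) = 3 - 1*3 = 3 - 3 = 0)
d(I) = ½ + I/10 (d(I) = (5 + I)/10 = (5 + I)*(⅒) = ½ + I/10)
H = -10/13 (H = 1/((-11 - (½ + (⅒)*(-2))) + 10) = 1/((-11 - (½ - ⅕)) + 10) = 1/((-11 - 1*3/10) + 10) = 1/((-11 - 3/10) + 10) = 1/(-113/10 + 10) = 1/(-13/10) = -10/13 ≈ -0.76923)
B(r, X) = -10/13 + r (B(r, X) = r - 10/13 = -10/13 + r)
B(M(4), 17)*(-14) = (-10/13 + 0)*(-14) = -10/13*(-14) = 140/13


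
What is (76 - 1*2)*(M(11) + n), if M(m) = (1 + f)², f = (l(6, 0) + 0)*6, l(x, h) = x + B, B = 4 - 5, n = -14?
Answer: 70078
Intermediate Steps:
B = -1
l(x, h) = -1 + x (l(x, h) = x - 1 = -1 + x)
f = 30 (f = ((-1 + 6) + 0)*6 = (5 + 0)*6 = 5*6 = 30)
M(m) = 961 (M(m) = (1 + 30)² = 31² = 961)
(76 - 1*2)*(M(11) + n) = (76 - 1*2)*(961 - 14) = (76 - 2)*947 = 74*947 = 70078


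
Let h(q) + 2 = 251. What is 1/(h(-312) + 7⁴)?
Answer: 1/2650 ≈ 0.00037736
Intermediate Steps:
h(q) = 249 (h(q) = -2 + 251 = 249)
1/(h(-312) + 7⁴) = 1/(249 + 7⁴) = 1/(249 + 2401) = 1/2650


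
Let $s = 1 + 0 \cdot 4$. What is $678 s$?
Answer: $678$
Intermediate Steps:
$s = 1$ ($s = 1 + 0 = 1$)
$678 s = 678 \cdot 1 = 678$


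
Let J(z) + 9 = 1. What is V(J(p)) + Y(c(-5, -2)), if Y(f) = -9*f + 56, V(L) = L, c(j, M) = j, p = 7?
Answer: 93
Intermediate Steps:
J(z) = -8 (J(z) = -9 + 1 = -8)
Y(f) = 56 - 9*f
V(J(p)) + Y(c(-5, -2)) = -8 + (56 - 9*(-5)) = -8 + (56 + 45) = -8 + 101 = 93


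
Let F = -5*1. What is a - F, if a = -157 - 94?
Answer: -246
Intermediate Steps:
F = -5
a = -251
a - F = -251 - 1*(-5) = -251 + 5 = -246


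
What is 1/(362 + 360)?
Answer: 1/722 ≈ 0.0013850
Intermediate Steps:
1/(362 + 360) = 1/722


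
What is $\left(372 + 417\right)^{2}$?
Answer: $622521$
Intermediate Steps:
$\left(372 + 417\right)^{2} = 789^{2} = 622521$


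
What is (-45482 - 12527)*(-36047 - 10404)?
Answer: 2694576059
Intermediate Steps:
(-45482 - 12527)*(-36047 - 10404) = -58009*(-46451) = 2694576059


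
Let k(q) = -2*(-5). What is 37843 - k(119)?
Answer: 37833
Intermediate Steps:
k(q) = 10
37843 - k(119) = 37843 - 1*10 = 37843 - 10 = 37833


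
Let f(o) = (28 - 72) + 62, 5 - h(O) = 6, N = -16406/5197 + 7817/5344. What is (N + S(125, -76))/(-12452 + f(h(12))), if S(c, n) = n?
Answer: 2157779083/345326597312 ≈ 0.0062485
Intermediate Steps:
N = -47048715/27772768 (N = -16406*1/5197 + 7817*(1/5344) = -16406/5197 + 7817/5344 = -47048715/27772768 ≈ -1.6941)
h(O) = -1 (h(O) = 5 - 1*6 = 5 - 6 = -1)
f(o) = 18 (f(o) = -44 + 62 = 18)
(N + S(125, -76))/(-12452 + f(h(12))) = (-47048715/27772768 - 76)/(-12452 + 18) = -2157779083/27772768/(-12434) = -2157779083/27772768*(-1/12434) = 2157779083/345326597312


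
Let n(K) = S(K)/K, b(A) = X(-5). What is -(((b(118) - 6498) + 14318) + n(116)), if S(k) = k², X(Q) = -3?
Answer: -7933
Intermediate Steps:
b(A) = -3
n(K) = K (n(K) = K²/K = K)
-(((b(118) - 6498) + 14318) + n(116)) = -(((-3 - 6498) + 14318) + 116) = -((-6501 + 14318) + 116) = -(7817 + 116) = -1*7933 = -7933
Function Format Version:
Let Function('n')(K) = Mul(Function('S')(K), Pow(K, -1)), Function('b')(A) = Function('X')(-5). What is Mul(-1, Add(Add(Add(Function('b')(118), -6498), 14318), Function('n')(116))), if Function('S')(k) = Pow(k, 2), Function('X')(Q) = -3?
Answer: -7933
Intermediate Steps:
Function('b')(A) = -3
Function('n')(K) = K (Function('n')(K) = Mul(Pow(K, 2), Pow(K, -1)) = K)
Mul(-1, Add(Add(Add(Function('b')(118), -6498), 14318), Function('n')(116))) = Mul(-1, Add(Add(Add(-3, -6498), 14318), 116)) = Mul(-1, Add(Add(-6501, 14318), 116)) = Mul(-1, Add(7817, 116)) = Mul(-1, 7933) = -7933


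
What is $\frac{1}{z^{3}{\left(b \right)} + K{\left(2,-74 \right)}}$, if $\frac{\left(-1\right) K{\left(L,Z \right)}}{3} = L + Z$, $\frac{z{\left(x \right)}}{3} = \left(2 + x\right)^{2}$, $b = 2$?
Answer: $\frac{1}{110808} \approx 9.0246 \cdot 10^{-6}$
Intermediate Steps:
$z{\left(x \right)} = 3 \left(2 + x\right)^{2}$
$K{\left(L,Z \right)} = - 3 L - 3 Z$ ($K{\left(L,Z \right)} = - 3 \left(L + Z\right) = - 3 L - 3 Z$)
$\frac{1}{z^{3}{\left(b \right)} + K{\left(2,-74 \right)}} = \frac{1}{\left(3 \left(2 + 2\right)^{2}\right)^{3} - -216} = \frac{1}{\left(3 \cdot 4^{2}\right)^{3} + \left(-6 + 222\right)} = \frac{1}{\left(3 \cdot 16\right)^{3} + 216} = \frac{1}{48^{3} + 216} = \frac{1}{110592 + 216} = \frac{1}{110808}$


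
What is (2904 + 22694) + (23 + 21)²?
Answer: 27534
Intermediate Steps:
(2904 + 22694) + (23 + 21)² = 25598 + 44² = 25598 + 1936 = 27534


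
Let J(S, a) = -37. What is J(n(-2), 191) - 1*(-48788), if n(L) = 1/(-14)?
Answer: 48751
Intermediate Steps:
n(L) = -1/14
J(n(-2), 191) - 1*(-48788) = -37 - 1*(-48788) = -37 + 48788 = 48751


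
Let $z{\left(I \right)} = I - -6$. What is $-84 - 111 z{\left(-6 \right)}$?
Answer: $-84$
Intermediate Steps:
$z{\left(I \right)} = 6 + I$ ($z{\left(I \right)} = I + 6 = 6 + I$)
$-84 - 111 z{\left(-6 \right)} = -84 - 111 \left(6 - 6\right) = -84 - 0 = -84 + 0 = -84$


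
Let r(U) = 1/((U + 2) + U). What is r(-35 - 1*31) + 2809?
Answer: 365169/130 ≈ 2809.0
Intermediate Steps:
r(U) = 1/(2 + 2*U) (r(U) = 1/((2 + U) + U) = 1/(2 + 2*U))
r(-35 - 1*31) + 2809 = 1/(2*(1 + (-35 - 1*31))) + 2809 = 1/(2*(1 + (-35 - 31))) + 2809 = 1/(2*(1 - 66)) + 2809 = (½)/(-65) + 2809 = (½)*(-1/65) + 2809 = -1/130 + 2809 = 365169/130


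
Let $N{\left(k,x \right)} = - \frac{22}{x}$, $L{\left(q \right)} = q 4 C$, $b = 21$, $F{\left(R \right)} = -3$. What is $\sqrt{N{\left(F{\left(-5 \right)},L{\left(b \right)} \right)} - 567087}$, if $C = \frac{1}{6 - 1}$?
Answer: $\frac{i \sqrt{1000343778}}{42} \approx 753.05 i$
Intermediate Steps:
$C = \frac{1}{5} \approx 0.2$
$L{\left(q \right)} = \frac{4 q}{5}$ ($L{\left(q \right)} = q 4 \cdot \frac{1}{5} = 4 q \frac{1}{5} = \frac{4 q}{5}$)
$\sqrt{N{\left(F{\left(-5 \right)},L{\left(b \right)} \right)} - 567087} = \sqrt{- \frac{22}{\frac{4}{5} \cdot 21} - 567087} = \sqrt{- \frac{22}{\frac{84}{5}} - 567087} = \sqrt{\left(-22\right) \frac{5}{84} - 567087} = \sqrt{- \frac{55}{42} - 567087} = \sqrt{- \frac{23817709}{42}} = \frac{i \sqrt{1000343778}}{42}$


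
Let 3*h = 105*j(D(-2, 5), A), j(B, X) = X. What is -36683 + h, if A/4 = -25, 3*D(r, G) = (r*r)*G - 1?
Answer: -40183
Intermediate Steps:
D(r, G) = -⅓ + G*r²/3 (D(r, G) = ((r*r)*G - 1)/3 = (r²*G - 1)/3 = (G*r² - 1)/3 = (-1 + G*r²)/3 = -⅓ + G*r²/3)
A = -100 (A = 4*(-25) = -100)
h = -3500 (h = (105*(-100))/3 = (⅓)*(-10500) = -3500)
-36683 + h = -36683 - 3500 = -40183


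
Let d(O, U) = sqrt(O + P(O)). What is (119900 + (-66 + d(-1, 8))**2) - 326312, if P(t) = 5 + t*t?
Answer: -206412 + (66 - sqrt(5))**2 ≈ -2.0235e+5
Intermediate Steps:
P(t) = 5 + t**2
d(O, U) = sqrt(5 + O + O**2) (d(O, U) = sqrt(O + (5 + O**2)) = sqrt(5 + O + O**2))
(119900 + (-66 + d(-1, 8))**2) - 326312 = (119900 + (-66 + sqrt(5 - 1 + (-1)**2))**2) - 326312 = (119900 + (-66 + sqrt(5 - 1 + 1))**2) - 326312 = (119900 + (-66 + sqrt(5))**2) - 326312 = -206412 + (-66 + sqrt(5))**2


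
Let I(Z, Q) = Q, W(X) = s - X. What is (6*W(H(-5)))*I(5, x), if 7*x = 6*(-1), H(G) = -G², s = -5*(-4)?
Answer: -1620/7 ≈ -231.43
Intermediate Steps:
s = 20
W(X) = 20 - X
x = -6/7 (x = (6*(-1))/7 = (⅐)*(-6) = -6/7 ≈ -0.85714)
(6*W(H(-5)))*I(5, x) = (6*(20 - (-1)*(-5)²))*(-6/7) = (6*(20 - (-1)*25))*(-6/7) = (6*(20 - 1*(-25)))*(-6/7) = (6*(20 + 25))*(-6/7) = (6*45)*(-6/7) = 270*(-6/7) = -1620/7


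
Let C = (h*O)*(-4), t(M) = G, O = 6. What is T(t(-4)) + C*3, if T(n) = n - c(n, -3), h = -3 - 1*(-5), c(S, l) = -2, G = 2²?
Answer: -138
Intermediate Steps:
G = 4
t(M) = 4
h = 2 (h = -3 + 5 = 2)
T(n) = 2 + n (T(n) = n - 1*(-2) = n + 2 = 2 + n)
C = -48 (C = (2*6)*(-4) = 12*(-4) = -48)
T(t(-4)) + C*3 = (2 + 4) - 48*3 = 6 - 144 = -138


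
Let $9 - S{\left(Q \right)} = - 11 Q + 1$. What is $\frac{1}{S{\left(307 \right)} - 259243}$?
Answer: $- \frac{1}{255858} \approx -3.9084 \cdot 10^{-6}$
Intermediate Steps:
$S{\left(Q \right)} = 8 + 11 Q$ ($S{\left(Q \right)} = 9 - \left(- 11 Q + 1\right) = 9 - \left(1 - 11 Q\right) = 9 + \left(-1 + 11 Q\right) = 8 + 11 Q$)
$\frac{1}{S{\left(307 \right)} - 259243} = \frac{1}{\left(8 + 11 \cdot 307\right) - 259243} = \frac{1}{\left(8 + 3377\right) - 259243} = \frac{1}{3385 - 259243} = \frac{1}{-255858} = - \frac{1}{255858}$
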